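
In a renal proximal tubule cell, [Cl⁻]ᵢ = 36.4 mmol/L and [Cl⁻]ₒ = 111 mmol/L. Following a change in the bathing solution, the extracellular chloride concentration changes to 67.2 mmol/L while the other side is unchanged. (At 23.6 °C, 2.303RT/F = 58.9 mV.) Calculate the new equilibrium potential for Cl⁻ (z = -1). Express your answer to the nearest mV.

After the shift: [Cl⁻]_out = 67.2, [Cl⁻]_in = 36.4 mmol/L.
E_new = (58.9/-1)·log₁₀(67.2/36.4) = -58.90 · (0.2663) = -15.68 mV

-16 mV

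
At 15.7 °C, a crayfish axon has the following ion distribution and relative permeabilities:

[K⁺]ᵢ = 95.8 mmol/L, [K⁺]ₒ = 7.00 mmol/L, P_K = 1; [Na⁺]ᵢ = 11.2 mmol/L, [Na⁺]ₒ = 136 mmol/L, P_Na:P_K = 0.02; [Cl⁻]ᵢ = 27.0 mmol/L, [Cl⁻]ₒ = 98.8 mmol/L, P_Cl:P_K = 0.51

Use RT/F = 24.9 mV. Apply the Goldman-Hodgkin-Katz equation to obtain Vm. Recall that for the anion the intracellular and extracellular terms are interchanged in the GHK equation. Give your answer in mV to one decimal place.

-45.6 mV

Vm = 24.9 · ln[(Σ P·[cation]ₒ + Σ P·[anion]ᵢ) / (Σ P·[cation]ᵢ + Σ P·[anion]ₒ)]
Numerator = 1×7.00 + 0.02×136 + 0.51×27.0 = 23.49
Denominator = 1×95.8 + 0.02×11.2 + 0.51×98.8 = 146.4
Vm = 24.9 · ln(0.16044) = 24.9 × (-1.8298) = -45.56 mV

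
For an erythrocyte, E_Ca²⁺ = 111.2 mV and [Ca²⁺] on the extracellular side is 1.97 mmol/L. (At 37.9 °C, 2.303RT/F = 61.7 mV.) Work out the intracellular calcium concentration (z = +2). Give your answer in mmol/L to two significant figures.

Nernst: E = (61.7/2) · log₁₀([out]/[in]), so log₁₀([out]/[in]) = 111.2 × 2 / 61.7 = 3.6045.
[out]/[in] = 10^(3.6045) = 4023.
[in] = 1.97 / 4023 = 0.0004897 mmol/L.

0.00049 mmol/L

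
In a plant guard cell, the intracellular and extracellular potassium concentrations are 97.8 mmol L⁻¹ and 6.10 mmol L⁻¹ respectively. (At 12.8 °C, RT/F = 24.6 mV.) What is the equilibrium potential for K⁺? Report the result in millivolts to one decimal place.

-68.3 mV

E = (24.6/z) · ln([K⁺]_out/[K⁺]_in) with z = +1.
= (24.6/1) · ln(6.10/97.8) = 24.60 · ln(0.06237)
= 24.60 · (-2.7746) = -68.26 mV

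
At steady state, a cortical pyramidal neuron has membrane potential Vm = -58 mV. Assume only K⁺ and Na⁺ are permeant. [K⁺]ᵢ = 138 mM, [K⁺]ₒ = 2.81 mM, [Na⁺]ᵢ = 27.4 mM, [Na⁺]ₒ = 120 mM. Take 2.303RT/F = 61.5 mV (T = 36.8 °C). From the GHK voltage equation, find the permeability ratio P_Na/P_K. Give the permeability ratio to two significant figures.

Let α = P_Na/P_K. GHK: Vm = 61.5·log₁₀[(Kₒ + α·Naₒ)/(Kᵢ + α·Naᵢ)].
10^(Vm/61.5) = 10^(-58.0/61.5) = 0.114
So 0.114·(Kᵢ + α·Naᵢ) = Kₒ + α·Naₒ → α = (0.114·138.0 − 2.81) / (120.0 − 0.114·27.4)
α = (15.73 − 2.81) / (120.0 − 3.124) = 12.92/116.9 = 0.1106

0.11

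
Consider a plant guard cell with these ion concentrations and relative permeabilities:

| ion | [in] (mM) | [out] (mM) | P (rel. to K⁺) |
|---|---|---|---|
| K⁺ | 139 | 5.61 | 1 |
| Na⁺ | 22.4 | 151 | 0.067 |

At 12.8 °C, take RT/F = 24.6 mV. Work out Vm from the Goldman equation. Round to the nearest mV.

-54 mV

Vm = 24.6 · ln[(Σ P·[cation]ₒ + Σ P·[anion]ᵢ) / (Σ P·[cation]ᵢ + Σ P·[anion]ₒ)]
Numerator = 1×5.61 + 0.067×151 = 15.73
Denominator = 1×139 + 0.067×22.4 = 140.5
Vm = 24.6 · ln(0.11194) = 24.6 × (-2.1898) = -53.87 mV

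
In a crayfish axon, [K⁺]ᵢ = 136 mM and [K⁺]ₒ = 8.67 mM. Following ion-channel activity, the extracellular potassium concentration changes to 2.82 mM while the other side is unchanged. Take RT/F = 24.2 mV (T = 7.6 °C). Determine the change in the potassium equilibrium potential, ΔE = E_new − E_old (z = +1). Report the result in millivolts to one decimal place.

-27.2 mV

E_old = (24.2/1)·ln(8.67/136) = -66.62 mV
E_new = (24.2/1)·ln(2.82/136) = -93.80 mV
ΔE = -93.80 − (-66.62) = -27.18 mV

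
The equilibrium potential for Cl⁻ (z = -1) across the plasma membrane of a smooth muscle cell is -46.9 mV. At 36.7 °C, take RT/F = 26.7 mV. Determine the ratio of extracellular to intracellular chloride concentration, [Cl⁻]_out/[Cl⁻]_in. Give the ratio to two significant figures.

5.8

ln([out]/[in]) = E·z/(26.7) = -46.9 × -1 / 26.7 = 1.7566
[out]/[in] = e^(1.7566) = 5.792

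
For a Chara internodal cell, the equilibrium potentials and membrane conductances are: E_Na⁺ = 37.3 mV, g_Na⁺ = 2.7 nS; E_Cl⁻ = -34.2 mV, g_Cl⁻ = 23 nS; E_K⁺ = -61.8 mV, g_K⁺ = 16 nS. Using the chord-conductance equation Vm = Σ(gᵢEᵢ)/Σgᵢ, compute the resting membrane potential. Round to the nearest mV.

Σ gᵢEᵢ = 2.7·(37.3) + 23·(-34.2) + 16·(-61.8) = -1674.69
Σ gᵢ = 2.7 + 23 + 16 = 41.7
Vm = -1674.69 / 41.7 = -40.16 mV

-40 mV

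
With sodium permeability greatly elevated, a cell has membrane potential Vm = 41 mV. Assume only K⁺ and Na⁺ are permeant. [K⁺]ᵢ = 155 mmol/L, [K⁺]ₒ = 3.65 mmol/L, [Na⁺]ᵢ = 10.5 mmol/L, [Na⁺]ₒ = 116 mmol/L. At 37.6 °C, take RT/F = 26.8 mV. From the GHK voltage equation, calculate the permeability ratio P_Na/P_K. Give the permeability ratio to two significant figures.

11

Let α = P_Na/P_K. GHK: Vm = 26.8·ln[(Kₒ + α·Naₒ)/(Kᵢ + α·Naᵢ)].
e^(Vm/26.8) = e^(41.0/26.8) = 4.6175
So 4.6175·(Kᵢ + α·Naᵢ) = Kₒ + α·Naₒ → α = (4.6175·155.0 − 3.65) / (116.0 − 4.6175·10.5)
α = (715.7 − 3.65) / (116.0 − 48.48) = 712.1/67.52 = 10.55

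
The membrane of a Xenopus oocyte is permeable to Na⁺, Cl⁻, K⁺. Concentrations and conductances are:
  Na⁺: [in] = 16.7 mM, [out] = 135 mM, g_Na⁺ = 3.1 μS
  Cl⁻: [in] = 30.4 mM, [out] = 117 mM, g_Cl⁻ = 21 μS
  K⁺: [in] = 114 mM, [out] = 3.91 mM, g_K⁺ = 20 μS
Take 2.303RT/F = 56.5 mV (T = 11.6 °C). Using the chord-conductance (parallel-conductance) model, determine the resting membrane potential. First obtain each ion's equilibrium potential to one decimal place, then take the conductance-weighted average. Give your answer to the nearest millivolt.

E_Na⁺ = (56.5/1)·log₁₀(135/16.7) = 51.3 mV
E_Cl⁻ = (56.5/-1)·log₁₀(117/30.4) = -33.1 mV
E_K⁺ = (56.5/1)·log₁₀(3.91/114) = -82.8 mV
Vm = (Σ gᵢEᵢ)/(Σ gᵢ) = (3.1·51.3 + 21·-33.1 + 20·-82.8) / (3.1 + 21 + 20)
= -2192.07 / 44.1 = -49.71 mV

-50 mV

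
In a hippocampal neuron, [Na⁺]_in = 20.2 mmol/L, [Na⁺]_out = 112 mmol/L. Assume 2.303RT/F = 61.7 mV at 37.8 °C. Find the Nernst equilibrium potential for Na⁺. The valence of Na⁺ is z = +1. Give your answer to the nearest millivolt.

E = (61.7/z) · log₁₀([Na⁺]_out/[Na⁺]_in) with z = +1.
= (61.7/1) · log₁₀(112/20.2) = 61.70 · log₁₀(5.545)
= 61.70 · (0.7439) = 45.90 mV

46 mV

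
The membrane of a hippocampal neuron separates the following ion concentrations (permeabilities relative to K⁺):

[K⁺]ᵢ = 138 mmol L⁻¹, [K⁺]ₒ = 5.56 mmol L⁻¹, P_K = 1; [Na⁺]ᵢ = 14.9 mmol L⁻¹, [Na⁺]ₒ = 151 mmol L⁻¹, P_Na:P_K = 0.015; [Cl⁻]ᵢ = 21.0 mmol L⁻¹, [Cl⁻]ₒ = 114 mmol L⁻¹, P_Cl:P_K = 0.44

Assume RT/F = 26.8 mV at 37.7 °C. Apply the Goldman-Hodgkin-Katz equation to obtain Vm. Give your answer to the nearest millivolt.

Vm = 26.8 · ln[(Σ P·[cation]ₒ + Σ P·[anion]ᵢ) / (Σ P·[cation]ᵢ + Σ P·[anion]ₒ)]
Numerator = 1×5.56 + 0.015×151 + 0.44×21.0 = 17.06
Denominator = 1×138 + 0.015×14.9 + 0.44×114 = 188.4
Vm = 26.8 · ln(0.090586) = 26.8 × (-2.4015) = -64.36 mV

-64 mV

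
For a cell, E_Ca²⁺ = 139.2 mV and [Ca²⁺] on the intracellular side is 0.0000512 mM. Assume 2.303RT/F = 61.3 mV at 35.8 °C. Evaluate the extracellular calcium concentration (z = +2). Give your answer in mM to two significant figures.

1.8 mM

Nernst: E = (61.3/2) · log₁₀([out]/[in]), so log₁₀([out]/[in]) = 139.2 × 2 / 61.3 = 4.5416.
[out]/[in] = 10^(4.5416) = 3.48e+04.
[out] = 3.48e+04 × 0.0000512 = 1.782 mM.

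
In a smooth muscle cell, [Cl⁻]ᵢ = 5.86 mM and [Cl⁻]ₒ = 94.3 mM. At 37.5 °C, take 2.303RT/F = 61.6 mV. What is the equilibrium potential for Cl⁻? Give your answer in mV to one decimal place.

E = (61.6/z) · log₁₀([Cl⁻]_out/[Cl⁻]_in) with z = -1.
For an anion, dividing by z = -1 reverses the sign.
= (61.6/-1) · log₁₀(94.3/5.86) = -61.60 · log₁₀(16.09)
= -61.60 · (1.2066) = -74.33 mV

-74.3 mV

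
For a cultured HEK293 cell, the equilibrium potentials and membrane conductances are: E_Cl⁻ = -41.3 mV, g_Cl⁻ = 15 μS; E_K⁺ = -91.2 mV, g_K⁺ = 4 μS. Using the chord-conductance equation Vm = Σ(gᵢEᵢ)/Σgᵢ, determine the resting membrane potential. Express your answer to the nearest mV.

-52 mV

Σ gᵢEᵢ = 15·(-41.3) + 4·(-91.2) = -984.30
Σ gᵢ = 15 + 4 = 19
Vm = -984.30 / 19 = -51.81 mV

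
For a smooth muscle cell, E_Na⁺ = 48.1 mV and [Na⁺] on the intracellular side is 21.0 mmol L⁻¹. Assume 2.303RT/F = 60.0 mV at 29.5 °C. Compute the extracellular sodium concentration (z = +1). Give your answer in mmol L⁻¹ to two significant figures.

Nernst: E = (60.0/1) · log₁₀([out]/[in]), so log₁₀([out]/[in]) = 48.1 × 1 / 60.0 = 0.8017.
[out]/[in] = 10^(0.8017) = 6.334.
[out] = 6.334 × 21.0 = 133 mmol L⁻¹.

130 mmol L⁻¹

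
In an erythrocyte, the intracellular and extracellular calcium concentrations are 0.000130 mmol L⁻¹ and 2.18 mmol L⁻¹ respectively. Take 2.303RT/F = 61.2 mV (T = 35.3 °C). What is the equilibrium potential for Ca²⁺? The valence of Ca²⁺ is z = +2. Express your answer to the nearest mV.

E = (61.2/z) · log₁₀([Ca²⁺]_out/[Ca²⁺]_in) with z = +2.
= (61.2/2) · log₁₀(2.18/0.000130) = 30.60 · log₁₀(1.677e+04)
= 30.60 · (4.2245) = 129.27 mV

129 mV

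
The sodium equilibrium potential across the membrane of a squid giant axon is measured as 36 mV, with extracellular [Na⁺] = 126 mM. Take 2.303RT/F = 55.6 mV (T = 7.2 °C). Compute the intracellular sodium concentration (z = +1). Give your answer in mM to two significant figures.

Nernst: E = (55.6/1) · log₁₀([out]/[in]), so log₁₀([out]/[in]) = 36.0 × 1 / 55.6 = 0.6475.
[out]/[in] = 10^(0.6475) = 4.441.
[in] = 126 / 4.441 = 28.37 mM.

28 mM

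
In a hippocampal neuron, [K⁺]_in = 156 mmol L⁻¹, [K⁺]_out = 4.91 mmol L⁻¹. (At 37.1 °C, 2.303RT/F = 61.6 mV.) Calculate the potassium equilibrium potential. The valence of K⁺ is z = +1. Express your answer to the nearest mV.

E = (61.6/z) · log₁₀([K⁺]_out/[K⁺]_in) with z = +1.
= (61.6/1) · log₁₀(4.91/156) = 61.60 · log₁₀(0.03147)
= 61.60 · (-1.5020) = -92.53 mV

-93 mV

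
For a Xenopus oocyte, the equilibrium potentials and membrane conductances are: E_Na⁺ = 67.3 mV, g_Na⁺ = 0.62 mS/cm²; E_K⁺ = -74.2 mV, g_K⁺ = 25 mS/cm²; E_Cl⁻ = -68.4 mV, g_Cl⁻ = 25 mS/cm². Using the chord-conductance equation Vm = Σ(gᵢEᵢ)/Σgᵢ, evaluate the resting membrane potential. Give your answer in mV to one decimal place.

-69.6 mV

Σ gᵢEᵢ = 0.62·(67.3) + 25·(-74.2) + 25·(-68.4) = -3523.27
Σ gᵢ = 0.62 + 25 + 25 = 50.62
Vm = -3523.27 / 50.62 = -69.60 mV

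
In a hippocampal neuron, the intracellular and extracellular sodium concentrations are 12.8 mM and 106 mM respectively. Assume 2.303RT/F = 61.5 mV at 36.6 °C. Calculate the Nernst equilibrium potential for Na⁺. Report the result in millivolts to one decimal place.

E = (61.5/z) · log₁₀([Na⁺]_out/[Na⁺]_in) with z = +1.
= (61.5/1) · log₁₀(106/12.8) = 61.50 · log₁₀(8.281)
= 61.50 · (0.9181) = 56.46 mV

56.5 mV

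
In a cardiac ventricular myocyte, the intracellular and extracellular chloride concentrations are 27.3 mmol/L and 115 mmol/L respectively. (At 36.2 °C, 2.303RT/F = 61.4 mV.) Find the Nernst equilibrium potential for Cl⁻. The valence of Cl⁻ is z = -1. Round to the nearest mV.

-38 mV

E = (61.4/z) · log₁₀([Cl⁻]_out/[Cl⁻]_in) with z = -1.
For an anion, dividing by z = -1 reverses the sign.
= (61.4/-1) · log₁₀(115/27.3) = -61.40 · log₁₀(4.212)
= -61.40 · (0.6245) = -38.35 mV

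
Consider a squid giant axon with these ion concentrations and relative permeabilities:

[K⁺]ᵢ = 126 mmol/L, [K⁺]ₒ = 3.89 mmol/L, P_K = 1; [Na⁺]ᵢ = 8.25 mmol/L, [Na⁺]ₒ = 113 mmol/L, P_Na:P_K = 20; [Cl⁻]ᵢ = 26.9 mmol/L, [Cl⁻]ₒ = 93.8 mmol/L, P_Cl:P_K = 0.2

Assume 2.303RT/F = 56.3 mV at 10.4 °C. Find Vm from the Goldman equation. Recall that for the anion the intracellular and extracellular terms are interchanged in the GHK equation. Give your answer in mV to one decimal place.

48.7 mV

Vm = 56.3 · log₁₀[(Σ P·[cation]ₒ + Σ P·[anion]ᵢ) / (Σ P·[cation]ᵢ + Σ P·[anion]ₒ)]
Numerator = 1×3.89 + 20×113 + 0.2×26.9 = 2269
Denominator = 1×126 + 20×8.25 + 0.2×93.8 = 309.8
Vm = 56.3 · log₁₀(7.3259) = 56.3 × (0.8649) = 48.69 mV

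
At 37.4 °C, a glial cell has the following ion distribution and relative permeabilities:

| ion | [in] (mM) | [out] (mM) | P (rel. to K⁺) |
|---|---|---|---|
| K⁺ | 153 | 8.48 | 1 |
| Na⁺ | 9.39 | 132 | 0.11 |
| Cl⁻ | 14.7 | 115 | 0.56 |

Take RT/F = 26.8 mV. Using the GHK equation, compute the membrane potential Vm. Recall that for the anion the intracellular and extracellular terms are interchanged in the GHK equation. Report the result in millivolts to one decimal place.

-52.1 mV

Vm = 26.8 · ln[(Σ P·[cation]ₒ + Σ P·[anion]ᵢ) / (Σ P·[cation]ᵢ + Σ P·[anion]ₒ)]
Numerator = 1×8.48 + 0.11×132 + 0.56×14.7 = 31.23
Denominator = 1×153 + 0.11×9.39 + 0.56×115 = 218.4
Vm = 26.8 · ln(0.14298) = 26.8 × (-1.9450) = -52.13 mV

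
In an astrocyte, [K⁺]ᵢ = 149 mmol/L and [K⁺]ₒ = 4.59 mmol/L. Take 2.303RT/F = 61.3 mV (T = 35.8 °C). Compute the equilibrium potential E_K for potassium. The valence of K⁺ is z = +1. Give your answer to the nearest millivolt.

E = (61.3/z) · log₁₀([K⁺]_out/[K⁺]_in) with z = +1.
= (61.3/1) · log₁₀(4.59/149) = 61.30 · log₁₀(0.03081)
= 61.30 · (-1.5114) = -92.65 mV

-93 mV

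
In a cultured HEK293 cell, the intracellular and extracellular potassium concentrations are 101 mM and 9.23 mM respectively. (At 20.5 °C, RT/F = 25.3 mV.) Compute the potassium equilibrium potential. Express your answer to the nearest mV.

E = (25.3/z) · ln([K⁺]_out/[K⁺]_in) with z = +1.
= (25.3/1) · ln(9.23/101) = 25.30 · ln(0.09139)
= 25.30 · (-2.3927) = -60.53 mV

-61 mV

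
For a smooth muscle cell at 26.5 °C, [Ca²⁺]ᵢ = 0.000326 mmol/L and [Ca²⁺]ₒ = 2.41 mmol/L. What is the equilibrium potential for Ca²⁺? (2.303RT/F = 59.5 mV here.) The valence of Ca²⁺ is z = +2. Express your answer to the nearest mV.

E = (59.5/z) · log₁₀([Ca²⁺]_out/[Ca²⁺]_in) with z = +2.
= (59.5/2) · log₁₀(2.41/0.000326) = 29.75 · log₁₀(7393)
= 29.75 · (3.8688) = 115.10 mV

115 mV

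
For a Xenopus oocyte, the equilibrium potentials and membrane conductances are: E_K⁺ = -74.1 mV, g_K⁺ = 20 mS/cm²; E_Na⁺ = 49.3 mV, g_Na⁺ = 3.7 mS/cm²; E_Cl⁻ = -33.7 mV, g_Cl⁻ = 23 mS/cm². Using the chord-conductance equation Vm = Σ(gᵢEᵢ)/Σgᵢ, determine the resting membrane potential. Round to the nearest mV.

Σ gᵢEᵢ = 20·(-74.1) + 3.7·(49.3) + 23·(-33.7) = -2074.69
Σ gᵢ = 20 + 3.7 + 23 = 46.7
Vm = -2074.69 / 46.7 = -44.43 mV

-44 mV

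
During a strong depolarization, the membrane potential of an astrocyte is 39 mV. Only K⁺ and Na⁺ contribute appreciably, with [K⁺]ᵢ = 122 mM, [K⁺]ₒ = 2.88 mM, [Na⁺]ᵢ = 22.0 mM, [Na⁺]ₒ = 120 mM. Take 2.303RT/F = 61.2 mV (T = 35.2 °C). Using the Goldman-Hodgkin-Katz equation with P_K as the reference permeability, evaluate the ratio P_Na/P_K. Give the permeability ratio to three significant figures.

Let α = P_Na/P_K. GHK: Vm = 61.2·log₁₀[(Kₒ + α·Naₒ)/(Kᵢ + α·Naᵢ)].
10^(Vm/61.2) = 10^(39.0/61.2) = 4.3377
So 4.3377·(Kᵢ + α·Naᵢ) = Kₒ + α·Naₒ → α = (4.3377·122.0 − 2.88) / (120.0 − 4.3377·22.0)
α = (529.2 − 2.88) / (120.0 − 95.43) = 526.3/24.57 = 21.42

21.4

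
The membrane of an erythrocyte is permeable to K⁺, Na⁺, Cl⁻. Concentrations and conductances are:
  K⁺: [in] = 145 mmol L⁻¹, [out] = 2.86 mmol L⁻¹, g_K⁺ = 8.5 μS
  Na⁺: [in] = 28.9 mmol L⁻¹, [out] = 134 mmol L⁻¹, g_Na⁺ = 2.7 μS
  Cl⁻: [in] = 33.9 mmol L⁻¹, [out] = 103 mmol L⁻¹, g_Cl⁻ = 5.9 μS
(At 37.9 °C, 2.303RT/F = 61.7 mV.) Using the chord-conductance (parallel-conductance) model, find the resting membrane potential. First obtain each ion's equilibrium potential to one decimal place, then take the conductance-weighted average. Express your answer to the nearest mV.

E_K⁺ = (61.7/1)·log₁₀(2.86/145) = -105.2 mV
E_Na⁺ = (61.7/1)·log₁₀(134/28.9) = 41.1 mV
E_Cl⁻ = (61.7/-1)·log₁₀(103/33.9) = -29.8 mV
Vm = (Σ gᵢEᵢ)/(Σ gᵢ) = (8.5·-105.2 + 2.7·41.1 + 5.9·-29.8) / (8.5 + 2.7 + 5.9)
= -959.05 / 17.1 = -56.08 mV

-56 mV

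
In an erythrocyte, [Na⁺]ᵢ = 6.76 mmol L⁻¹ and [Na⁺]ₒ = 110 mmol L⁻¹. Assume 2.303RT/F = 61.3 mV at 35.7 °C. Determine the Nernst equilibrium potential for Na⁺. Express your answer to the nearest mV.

E = (61.3/z) · log₁₀([Na⁺]_out/[Na⁺]_in) with z = +1.
= (61.3/1) · log₁₀(110/6.76) = 61.30 · log₁₀(16.27)
= 61.30 · (1.2114) = 74.26 mV

74 mV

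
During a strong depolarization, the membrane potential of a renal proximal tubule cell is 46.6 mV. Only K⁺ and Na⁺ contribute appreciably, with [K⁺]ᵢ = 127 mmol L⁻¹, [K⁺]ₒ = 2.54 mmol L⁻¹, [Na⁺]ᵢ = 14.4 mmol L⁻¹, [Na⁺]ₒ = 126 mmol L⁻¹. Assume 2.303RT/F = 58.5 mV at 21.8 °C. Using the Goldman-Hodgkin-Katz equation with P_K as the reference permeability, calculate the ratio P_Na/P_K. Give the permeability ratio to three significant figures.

22.1

Let α = P_Na/P_K. GHK: Vm = 58.5·log₁₀[(Kₒ + α·Naₒ)/(Kᵢ + α·Naᵢ)].
10^(Vm/58.5) = 10^(46.6/58.5) = 6.2601
So 6.2601·(Kᵢ + α·Naᵢ) = Kₒ + α·Naₒ → α = (6.2601·127.0 − 2.54) / (126.0 − 6.2601·14.4)
α = (795 − 2.54) / (126.0 − 90.15) = 792.5/35.85 = 22.1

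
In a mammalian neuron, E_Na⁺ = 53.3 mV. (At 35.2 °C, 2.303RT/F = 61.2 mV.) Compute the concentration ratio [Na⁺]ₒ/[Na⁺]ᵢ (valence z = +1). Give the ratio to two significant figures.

7.4

log₁₀([out]/[in]) = E·z/(61.2) = 53.3 × 1 / 61.2 = 0.8709
[out]/[in] = 10^(0.8709) = 7.429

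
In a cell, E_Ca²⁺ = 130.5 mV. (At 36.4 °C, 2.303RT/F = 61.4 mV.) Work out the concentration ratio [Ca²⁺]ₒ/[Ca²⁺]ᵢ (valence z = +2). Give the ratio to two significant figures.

18000

log₁₀([out]/[in]) = E·z/(61.4) = 130.5 × 2 / 61.4 = 4.2508
[out]/[in] = 10^(4.2508) = 1.782e+04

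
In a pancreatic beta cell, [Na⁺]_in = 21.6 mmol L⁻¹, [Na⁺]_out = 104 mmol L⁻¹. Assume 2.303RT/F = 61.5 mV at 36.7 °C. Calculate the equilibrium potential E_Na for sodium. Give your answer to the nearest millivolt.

42 mV

E = (61.5/z) · log₁₀([Na⁺]_out/[Na⁺]_in) with z = +1.
= (61.5/1) · log₁₀(104/21.6) = 61.50 · log₁₀(4.815)
= 61.50 · (0.6826) = 41.98 mV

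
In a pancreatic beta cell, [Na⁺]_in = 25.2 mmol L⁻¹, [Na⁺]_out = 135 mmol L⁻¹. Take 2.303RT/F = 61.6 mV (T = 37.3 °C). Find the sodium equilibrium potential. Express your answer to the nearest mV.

E = (61.6/z) · log₁₀([Na⁺]_out/[Na⁺]_in) with z = +1.
= (61.6/1) · log₁₀(135/25.2) = 61.60 · log₁₀(5.357)
= 61.60 · (0.7289) = 44.90 mV

45 mV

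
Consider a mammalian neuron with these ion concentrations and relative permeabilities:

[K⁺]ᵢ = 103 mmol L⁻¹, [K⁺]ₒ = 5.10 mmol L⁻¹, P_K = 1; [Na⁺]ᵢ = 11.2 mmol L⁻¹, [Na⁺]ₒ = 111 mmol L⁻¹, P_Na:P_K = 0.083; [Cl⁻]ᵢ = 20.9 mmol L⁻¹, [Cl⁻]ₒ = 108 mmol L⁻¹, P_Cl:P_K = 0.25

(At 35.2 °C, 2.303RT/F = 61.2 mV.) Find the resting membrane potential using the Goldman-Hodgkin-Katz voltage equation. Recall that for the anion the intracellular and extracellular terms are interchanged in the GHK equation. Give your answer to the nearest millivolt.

Vm = 61.2 · log₁₀[(Σ P·[cation]ₒ + Σ P·[anion]ᵢ) / (Σ P·[cation]ᵢ + Σ P·[anion]ₒ)]
Numerator = 1×5.10 + 0.083×111 + 0.25×20.9 = 19.54
Denominator = 1×103 + 0.083×11.2 + 0.25×108 = 130.9
Vm = 61.2 · log₁₀(0.14923) = 61.2 × (-0.8262) = -50.56 mV

-51 mV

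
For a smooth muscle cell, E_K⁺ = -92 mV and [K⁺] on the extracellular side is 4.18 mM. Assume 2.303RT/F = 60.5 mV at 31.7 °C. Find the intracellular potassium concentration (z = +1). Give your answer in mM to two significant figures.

Nernst: E = (60.5/1) · log₁₀([out]/[in]), so log₁₀([out]/[in]) = -92.0 × 1 / 60.5 = -1.5207.
[out]/[in] = 10^(-1.5207) = 0.03015.
[in] = 4.18 / 0.03015 = 138.6 mM.

140 mM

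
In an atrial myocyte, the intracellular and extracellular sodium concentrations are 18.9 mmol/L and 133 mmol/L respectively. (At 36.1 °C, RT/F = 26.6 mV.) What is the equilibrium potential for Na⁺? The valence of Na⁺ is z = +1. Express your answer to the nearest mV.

52 mV

E = (26.6/z) · ln([Na⁺]_out/[Na⁺]_in) with z = +1.
= (26.6/1) · ln(133/18.9) = 26.60 · ln(7.037)
= 26.60 · (1.9512) = 51.90 mV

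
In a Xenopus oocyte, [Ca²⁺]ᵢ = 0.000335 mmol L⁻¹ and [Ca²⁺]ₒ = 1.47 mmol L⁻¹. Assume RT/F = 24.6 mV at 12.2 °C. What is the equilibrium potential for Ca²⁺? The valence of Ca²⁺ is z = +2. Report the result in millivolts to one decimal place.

103.2 mV

E = (24.6/z) · ln([Ca²⁺]_out/[Ca²⁺]_in) with z = +2.
= (24.6/2) · ln(1.47/0.000335) = 12.30 · ln(4388)
= 12.30 · (8.3866) = 103.16 mV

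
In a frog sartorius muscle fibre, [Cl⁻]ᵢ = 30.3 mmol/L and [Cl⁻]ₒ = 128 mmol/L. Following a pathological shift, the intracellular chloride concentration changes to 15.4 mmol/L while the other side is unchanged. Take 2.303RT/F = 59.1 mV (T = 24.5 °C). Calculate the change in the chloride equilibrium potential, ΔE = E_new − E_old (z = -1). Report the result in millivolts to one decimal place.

E_old = (59.1/-1)·log₁₀(128/30.3) = -36.98 mV
E_new = (59.1/-1)·log₁₀(128/15.4) = -54.35 mV
ΔE = -54.35 − (-36.98) = -17.37 mV

-17.4 mV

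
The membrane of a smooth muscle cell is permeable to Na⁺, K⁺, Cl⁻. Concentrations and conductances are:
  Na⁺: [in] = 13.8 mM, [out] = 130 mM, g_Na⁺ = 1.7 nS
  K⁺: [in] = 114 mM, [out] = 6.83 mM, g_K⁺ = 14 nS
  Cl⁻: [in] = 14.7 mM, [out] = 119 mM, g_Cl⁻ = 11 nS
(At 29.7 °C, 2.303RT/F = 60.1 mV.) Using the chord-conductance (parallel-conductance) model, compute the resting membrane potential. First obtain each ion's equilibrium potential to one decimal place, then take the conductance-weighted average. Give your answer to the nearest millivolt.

E_Na⁺ = (60.1/1)·log₁₀(130/13.8) = 58.5 mV
E_K⁺ = (60.1/1)·log₁₀(6.83/114) = -73.5 mV
E_Cl⁻ = (60.1/-1)·log₁₀(119/14.7) = -54.6 mV
Vm = (Σ gᵢEᵢ)/(Σ gᵢ) = (1.7·58.5 + 14·-73.5 + 11·-54.6) / (1.7 + 14 + 11)
= -1530.15 / 26.7 = -57.31 mV

-57 mV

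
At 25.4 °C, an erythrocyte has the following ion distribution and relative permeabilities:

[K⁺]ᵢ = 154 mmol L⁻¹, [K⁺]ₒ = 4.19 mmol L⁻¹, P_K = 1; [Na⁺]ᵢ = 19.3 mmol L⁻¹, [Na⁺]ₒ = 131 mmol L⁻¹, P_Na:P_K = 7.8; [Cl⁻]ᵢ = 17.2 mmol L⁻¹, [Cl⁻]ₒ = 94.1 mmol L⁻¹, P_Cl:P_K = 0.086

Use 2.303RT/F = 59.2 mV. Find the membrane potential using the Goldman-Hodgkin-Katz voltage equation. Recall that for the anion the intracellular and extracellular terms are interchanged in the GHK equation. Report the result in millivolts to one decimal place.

Vm = 59.2 · log₁₀[(Σ P·[cation]ₒ + Σ P·[anion]ᵢ) / (Σ P·[cation]ᵢ + Σ P·[anion]ₒ)]
Numerator = 1×4.19 + 7.8×131 + 0.086×17.2 = 1027
Denominator = 1×154 + 7.8×19.3 + 0.086×94.1 = 312.6
Vm = 59.2 · log₁₀(3.2865) = 59.2 × (0.5167) = 30.59 mV

30.6 mV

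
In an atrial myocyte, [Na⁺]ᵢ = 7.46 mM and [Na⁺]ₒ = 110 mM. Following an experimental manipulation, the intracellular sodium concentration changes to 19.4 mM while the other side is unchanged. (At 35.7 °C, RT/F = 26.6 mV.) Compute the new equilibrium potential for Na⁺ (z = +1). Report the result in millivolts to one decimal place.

46.2 mV

After the shift: [Na⁺]_out = 110, [Na⁺]_in = 19.4 mM.
E_new = (26.6/1)·ln(110/19.4) = 26.60 · (1.7352) = 46.16 mV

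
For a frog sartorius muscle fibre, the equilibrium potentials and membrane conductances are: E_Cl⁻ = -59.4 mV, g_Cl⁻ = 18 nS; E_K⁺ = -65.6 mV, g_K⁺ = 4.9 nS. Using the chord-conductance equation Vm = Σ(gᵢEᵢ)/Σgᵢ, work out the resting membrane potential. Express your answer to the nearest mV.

-61 mV

Σ gᵢEᵢ = 18·(-59.4) + 4.9·(-65.6) = -1390.64
Σ gᵢ = 18 + 4.9 = 22.9
Vm = -1390.64 / 22.9 = -60.73 mV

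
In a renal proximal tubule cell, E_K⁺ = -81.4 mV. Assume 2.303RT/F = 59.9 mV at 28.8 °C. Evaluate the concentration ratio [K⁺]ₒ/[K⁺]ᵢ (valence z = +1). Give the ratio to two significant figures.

0.044

log₁₀([out]/[in]) = E·z/(59.9) = -81.4 × 1 / 59.9 = -1.3589
[out]/[in] = 10^(-1.3589) = 0.04376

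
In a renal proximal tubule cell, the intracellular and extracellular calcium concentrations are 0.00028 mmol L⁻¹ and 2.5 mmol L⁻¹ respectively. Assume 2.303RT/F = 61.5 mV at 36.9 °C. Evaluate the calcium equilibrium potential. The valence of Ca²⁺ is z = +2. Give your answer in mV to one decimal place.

E = (61.5/z) · log₁₀([Ca²⁺]_out/[Ca²⁺]_in) with z = +2.
= (61.5/2) · log₁₀(2.5/0.00028) = 30.75 · log₁₀(8929)
= 30.75 · (3.9508) = 121.49 mV

121.5 mV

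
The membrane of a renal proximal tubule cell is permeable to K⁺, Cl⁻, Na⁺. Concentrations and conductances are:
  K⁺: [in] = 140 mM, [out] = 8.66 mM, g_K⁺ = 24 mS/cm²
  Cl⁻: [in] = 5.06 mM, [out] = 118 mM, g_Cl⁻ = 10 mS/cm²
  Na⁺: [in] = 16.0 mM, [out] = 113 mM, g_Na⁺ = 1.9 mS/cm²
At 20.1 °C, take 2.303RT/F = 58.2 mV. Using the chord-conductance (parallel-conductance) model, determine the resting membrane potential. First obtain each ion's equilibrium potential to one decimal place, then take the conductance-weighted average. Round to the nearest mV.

-67 mV

E_K⁺ = (58.2/1)·log₁₀(8.66/140) = -70.3 mV
E_Cl⁻ = (58.2/-1)·log₁₀(118/5.06) = -79.6 mV
E_Na⁺ = (58.2/1)·log₁₀(113/16.0) = 49.4 mV
Vm = (Σ gᵢEᵢ)/(Σ gᵢ) = (24·-70.3 + 10·-79.6 + 1.9·49.4) / (24 + 10 + 1.9)
= -2389.34 / 35.9 = -66.56 mV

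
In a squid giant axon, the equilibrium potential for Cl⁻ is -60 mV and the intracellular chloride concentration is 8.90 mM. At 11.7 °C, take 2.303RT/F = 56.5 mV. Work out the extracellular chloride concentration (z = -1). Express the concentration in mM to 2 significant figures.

100 mM

Nernst: E = (56.5/-1) · log₁₀([out]/[in]), so log₁₀([out]/[in]) = -60.0 × -1 / 56.5 = 1.0619.
[out]/[in] = 10^(1.0619) = 11.53.
[out] = 11.53 × 8.90 = 102.6 mM.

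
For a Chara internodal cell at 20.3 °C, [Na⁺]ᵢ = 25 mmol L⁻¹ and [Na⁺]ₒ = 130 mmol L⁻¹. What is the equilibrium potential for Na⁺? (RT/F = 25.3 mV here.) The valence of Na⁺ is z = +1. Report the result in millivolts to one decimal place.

E = (25.3/z) · ln([Na⁺]_out/[Na⁺]_in) with z = +1.
= (25.3/1) · ln(130/25) = 25.30 · ln(5.2)
= 25.30 · (1.6487) = 41.71 mV

41.7 mV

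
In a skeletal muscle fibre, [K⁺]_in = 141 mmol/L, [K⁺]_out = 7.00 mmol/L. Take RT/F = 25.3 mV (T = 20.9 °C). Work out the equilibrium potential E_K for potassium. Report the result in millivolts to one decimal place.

-76.0 mV

E = (25.3/z) · ln([K⁺]_out/[K⁺]_in) with z = +1.
= (25.3/1) · ln(7.00/141) = 25.30 · ln(0.04965)
= 25.30 · (-3.0028) = -75.97 mV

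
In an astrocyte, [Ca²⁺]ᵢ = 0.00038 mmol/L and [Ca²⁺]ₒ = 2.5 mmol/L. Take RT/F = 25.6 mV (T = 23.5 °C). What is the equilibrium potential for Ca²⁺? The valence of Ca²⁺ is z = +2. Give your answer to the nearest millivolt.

113 mV

E = (25.6/z) · ln([Ca²⁺]_out/[Ca²⁺]_in) with z = +2.
= (25.6/2) · ln(2.5/0.00038) = 12.80 · ln(6579)
= 12.80 · (8.7916) = 112.53 mV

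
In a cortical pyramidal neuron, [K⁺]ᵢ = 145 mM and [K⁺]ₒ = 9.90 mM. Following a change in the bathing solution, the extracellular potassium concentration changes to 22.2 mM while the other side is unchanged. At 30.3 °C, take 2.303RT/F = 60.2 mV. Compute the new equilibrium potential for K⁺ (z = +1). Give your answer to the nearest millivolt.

After the shift: [K⁺]_out = 22.2, [K⁺]_in = 145 mM.
E_new = (60.2/1)·log₁₀(22.2/145) = 60.20 · (-0.8150) = -49.06 mV

-49 mV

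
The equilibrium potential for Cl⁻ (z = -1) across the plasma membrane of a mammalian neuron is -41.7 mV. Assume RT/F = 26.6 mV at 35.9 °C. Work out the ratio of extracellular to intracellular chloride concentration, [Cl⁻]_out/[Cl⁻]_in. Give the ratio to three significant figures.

4.80

ln([out]/[in]) = E·z/(26.6) = -41.7 × -1 / 26.6 = 1.5677
[out]/[in] = e^(1.5677) = 4.795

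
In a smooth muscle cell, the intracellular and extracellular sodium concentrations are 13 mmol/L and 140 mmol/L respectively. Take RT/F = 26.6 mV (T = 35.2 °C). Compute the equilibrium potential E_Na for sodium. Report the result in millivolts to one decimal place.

E = (26.6/z) · ln([Na⁺]_out/[Na⁺]_in) with z = +1.
= (26.6/1) · ln(140/13) = 26.60 · ln(10.77)
= 26.60 · (2.3767) = 63.22 mV

63.2 mV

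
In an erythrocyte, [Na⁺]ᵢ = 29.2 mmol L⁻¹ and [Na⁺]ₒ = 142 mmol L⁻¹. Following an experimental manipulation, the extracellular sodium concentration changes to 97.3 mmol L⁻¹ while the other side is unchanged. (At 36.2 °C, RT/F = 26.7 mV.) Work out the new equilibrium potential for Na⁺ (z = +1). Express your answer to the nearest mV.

32 mV

After the shift: [Na⁺]_out = 97.3, [Na⁺]_in = 29.2 mmol L⁻¹.
E_new = (26.7/1)·ln(97.3/29.2) = 26.70 · (1.2036) = 32.14 mV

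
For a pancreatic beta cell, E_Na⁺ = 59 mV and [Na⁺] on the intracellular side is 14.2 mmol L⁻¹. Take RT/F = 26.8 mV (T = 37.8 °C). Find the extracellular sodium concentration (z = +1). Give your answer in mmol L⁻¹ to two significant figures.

130 mmol L⁻¹

Nernst: E = (26.8/1) · ln([out]/[in]), so ln([out]/[in]) = 59.0 × 1 / 26.8 = 2.2015.
[out]/[in] = e^(2.2015) = 9.038.
[out] = 9.038 × 14.2 = 128.3 mmol L⁻¹.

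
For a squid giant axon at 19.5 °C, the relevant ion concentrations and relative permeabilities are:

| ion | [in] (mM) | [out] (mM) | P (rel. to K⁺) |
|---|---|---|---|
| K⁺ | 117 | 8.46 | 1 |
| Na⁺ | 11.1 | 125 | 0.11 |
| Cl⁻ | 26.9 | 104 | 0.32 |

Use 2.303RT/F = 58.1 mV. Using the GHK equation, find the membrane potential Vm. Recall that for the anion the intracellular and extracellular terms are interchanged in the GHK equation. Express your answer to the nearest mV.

Vm = 58.1 · log₁₀[(Σ P·[cation]ₒ + Σ P·[anion]ᵢ) / (Σ P·[cation]ᵢ + Σ P·[anion]ₒ)]
Numerator = 1×8.46 + 0.11×125 + 0.32×26.9 = 30.82
Denominator = 1×117 + 0.11×11.1 + 0.32×104 = 151.5
Vm = 58.1 · log₁₀(0.20342) = 58.1 × (-0.6916) = -40.18 mV

-40 mV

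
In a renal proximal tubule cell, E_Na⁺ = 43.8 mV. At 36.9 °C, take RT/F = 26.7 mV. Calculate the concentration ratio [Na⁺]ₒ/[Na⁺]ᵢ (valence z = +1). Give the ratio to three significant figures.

ln([out]/[in]) = E·z/(26.7) = 43.8 × 1 / 26.7 = 1.6404
[out]/[in] = e^(1.6404) = 5.157

5.16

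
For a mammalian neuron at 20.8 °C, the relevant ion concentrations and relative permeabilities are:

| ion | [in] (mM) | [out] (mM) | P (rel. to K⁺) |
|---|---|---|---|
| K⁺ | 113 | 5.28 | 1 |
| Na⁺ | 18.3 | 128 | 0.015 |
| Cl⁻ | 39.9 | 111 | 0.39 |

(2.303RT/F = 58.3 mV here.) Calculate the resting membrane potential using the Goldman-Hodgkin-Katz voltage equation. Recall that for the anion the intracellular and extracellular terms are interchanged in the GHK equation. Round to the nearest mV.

-49 mV

Vm = 58.3 · log₁₀[(Σ P·[cation]ₒ + Σ P·[anion]ᵢ) / (Σ P·[cation]ᵢ + Σ P·[anion]ₒ)]
Numerator = 1×5.28 + 0.015×128 + 0.39×39.9 = 22.76
Denominator = 1×113 + 0.015×18.3 + 0.39×111 = 156.6
Vm = 58.3 · log₁₀(0.14538) = 58.3 × (-0.8375) = -48.83 mV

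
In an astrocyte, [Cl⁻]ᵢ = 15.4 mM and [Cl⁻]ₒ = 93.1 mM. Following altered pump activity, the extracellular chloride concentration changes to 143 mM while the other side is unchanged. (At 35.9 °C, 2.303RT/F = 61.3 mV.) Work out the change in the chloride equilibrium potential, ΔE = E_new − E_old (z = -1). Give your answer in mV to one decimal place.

-11.4 mV

E_old = (61.3/-1)·log₁₀(93.1/15.4) = -47.90 mV
E_new = (61.3/-1)·log₁₀(143/15.4) = -59.33 mV
ΔE = -59.33 − (-47.90) = -11.43 mV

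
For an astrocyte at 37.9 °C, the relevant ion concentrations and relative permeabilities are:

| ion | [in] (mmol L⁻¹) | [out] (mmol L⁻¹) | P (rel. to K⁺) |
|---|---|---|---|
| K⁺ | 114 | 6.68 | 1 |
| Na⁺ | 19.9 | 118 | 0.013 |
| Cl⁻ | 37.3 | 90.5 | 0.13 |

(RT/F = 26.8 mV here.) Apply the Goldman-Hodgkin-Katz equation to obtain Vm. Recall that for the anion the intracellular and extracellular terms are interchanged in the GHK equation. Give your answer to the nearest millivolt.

Vm = 26.8 · ln[(Σ P·[cation]ₒ + Σ P·[anion]ᵢ) / (Σ P·[cation]ᵢ + Σ P·[anion]ₒ)]
Numerator = 1×6.68 + 0.013×118 + 0.13×37.3 = 13.06
Denominator = 1×114 + 0.013×19.9 + 0.13×90.5 = 126
Vm = 26.8 · ln(0.10366) = 26.8 × (-2.2667) = -60.75 mV

-61 mV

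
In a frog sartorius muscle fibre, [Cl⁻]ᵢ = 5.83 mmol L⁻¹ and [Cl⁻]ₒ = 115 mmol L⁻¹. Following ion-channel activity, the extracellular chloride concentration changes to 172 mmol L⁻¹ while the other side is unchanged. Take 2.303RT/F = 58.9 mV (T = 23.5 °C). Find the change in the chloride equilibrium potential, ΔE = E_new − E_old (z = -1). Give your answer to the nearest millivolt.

E_old = (58.9/-1)·log₁₀(115/5.83) = -76.28 mV
E_new = (58.9/-1)·log₁₀(172/5.83) = -86.57 mV
ΔE = -86.57 − (-76.28) = -10.30 mV

-10 mV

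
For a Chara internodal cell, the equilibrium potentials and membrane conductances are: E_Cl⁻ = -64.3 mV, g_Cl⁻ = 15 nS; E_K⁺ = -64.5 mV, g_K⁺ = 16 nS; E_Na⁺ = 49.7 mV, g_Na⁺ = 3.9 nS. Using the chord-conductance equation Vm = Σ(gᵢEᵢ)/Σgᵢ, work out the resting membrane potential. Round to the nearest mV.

-52 mV

Σ gᵢEᵢ = 15·(-64.3) + 16·(-64.5) + 3.9·(49.7) = -1802.67
Σ gᵢ = 15 + 16 + 3.9 = 34.9
Vm = -1802.67 / 34.9 = -51.65 mV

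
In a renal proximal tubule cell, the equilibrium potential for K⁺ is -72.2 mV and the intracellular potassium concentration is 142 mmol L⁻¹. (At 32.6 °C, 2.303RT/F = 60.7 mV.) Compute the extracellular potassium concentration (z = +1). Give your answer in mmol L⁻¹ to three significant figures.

Nernst: E = (60.7/1) · log₁₀([out]/[in]), so log₁₀([out]/[in]) = -72.2 × 1 / 60.7 = -1.1895.
[out]/[in] = 10^(-1.1895) = 0.06465.
[out] = 0.06465 × 142 = 9.18 mmol L⁻¹.

9.18 mmol L⁻¹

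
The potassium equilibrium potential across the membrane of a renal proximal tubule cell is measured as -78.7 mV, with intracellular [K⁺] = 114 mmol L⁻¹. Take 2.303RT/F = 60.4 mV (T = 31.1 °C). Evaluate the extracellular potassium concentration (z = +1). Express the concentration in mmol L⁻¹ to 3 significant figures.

Nernst: E = (60.4/1) · log₁₀([out]/[in]), so log₁₀([out]/[in]) = -78.7 × 1 / 60.4 = -1.3030.
[out]/[in] = 10^(-1.3030) = 0.04978.
[out] = 0.04978 × 114 = 5.674 mmol L⁻¹.

5.67 mmol L⁻¹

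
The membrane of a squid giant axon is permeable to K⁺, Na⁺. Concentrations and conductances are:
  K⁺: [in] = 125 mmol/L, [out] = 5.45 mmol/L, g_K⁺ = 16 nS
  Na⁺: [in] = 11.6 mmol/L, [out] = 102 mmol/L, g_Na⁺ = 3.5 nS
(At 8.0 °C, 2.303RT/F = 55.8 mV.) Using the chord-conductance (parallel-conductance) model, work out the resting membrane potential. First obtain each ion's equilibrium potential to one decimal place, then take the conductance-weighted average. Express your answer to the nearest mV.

E_K⁺ = (55.8/1)·log₁₀(5.45/125) = -75.9 mV
E_Na⁺ = (55.8/1)·log₁₀(102/11.6) = 52.7 mV
Vm = (Σ gᵢEᵢ)/(Σ gᵢ) = (16·-75.9 + 3.5·52.7) / (16 + 3.5)
= -1029.95 / 19.5 = -52.82 mV

-53 mV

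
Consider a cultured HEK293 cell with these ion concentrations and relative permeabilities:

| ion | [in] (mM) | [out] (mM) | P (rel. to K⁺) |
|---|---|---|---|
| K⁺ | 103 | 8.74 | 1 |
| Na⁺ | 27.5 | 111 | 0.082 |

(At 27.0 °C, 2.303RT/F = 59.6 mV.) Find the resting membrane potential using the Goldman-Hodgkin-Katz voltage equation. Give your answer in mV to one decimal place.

-45.9 mV

Vm = 59.6 · log₁₀[(Σ P·[cation]ₒ + Σ P·[anion]ᵢ) / (Σ P·[cation]ᵢ + Σ P·[anion]ₒ)]
Numerator = 1×8.74 + 0.082×111 = 17.84
Denominator = 1×103 + 0.082×27.5 = 105.3
Vm = 59.6 · log₁₀(0.16951) = 59.6 × (-0.7708) = -45.94 mV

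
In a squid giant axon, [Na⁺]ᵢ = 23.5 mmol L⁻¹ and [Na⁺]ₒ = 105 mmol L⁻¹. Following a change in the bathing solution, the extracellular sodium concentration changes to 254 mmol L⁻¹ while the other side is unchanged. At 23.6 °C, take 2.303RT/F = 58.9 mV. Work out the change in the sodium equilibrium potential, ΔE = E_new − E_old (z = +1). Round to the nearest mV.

E_old = (58.9/1)·log₁₀(105/23.5) = 38.29 mV
E_new = (58.9/1)·log₁₀(254/23.5) = 60.89 mV
ΔE = 60.89 − (38.29) = 22.60 mV

23 mV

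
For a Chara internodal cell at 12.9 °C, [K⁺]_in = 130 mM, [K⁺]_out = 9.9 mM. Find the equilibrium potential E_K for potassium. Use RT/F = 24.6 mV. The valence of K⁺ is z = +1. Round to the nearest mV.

E = (24.6/z) · ln([K⁺]_out/[K⁺]_in) with z = +1.
= (24.6/1) · ln(9.9/130) = 24.60 · ln(0.07615)
= 24.60 · (-2.5750) = -63.34 mV

-63 mV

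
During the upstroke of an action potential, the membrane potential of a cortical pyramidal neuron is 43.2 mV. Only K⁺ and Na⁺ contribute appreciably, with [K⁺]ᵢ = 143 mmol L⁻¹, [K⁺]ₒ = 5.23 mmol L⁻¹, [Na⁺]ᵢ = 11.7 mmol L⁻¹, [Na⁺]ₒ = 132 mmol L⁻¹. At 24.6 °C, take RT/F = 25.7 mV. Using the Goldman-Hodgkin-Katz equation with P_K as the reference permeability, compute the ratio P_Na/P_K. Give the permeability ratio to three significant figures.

Let α = P_Na/P_K. GHK: Vm = 25.7·ln[(Kₒ + α·Naₒ)/(Kᵢ + α·Naᵢ)].
e^(Vm/25.7) = e^(43.2/25.7) = 5.3706
So 5.3706·(Kᵢ + α·Naᵢ) = Kₒ + α·Naₒ → α = (5.3706·143.0 − 5.23) / (132.0 − 5.3706·11.7)
α = (768 − 5.23) / (132.0 − 62.84) = 762.8/69.16 = 11.03

11.0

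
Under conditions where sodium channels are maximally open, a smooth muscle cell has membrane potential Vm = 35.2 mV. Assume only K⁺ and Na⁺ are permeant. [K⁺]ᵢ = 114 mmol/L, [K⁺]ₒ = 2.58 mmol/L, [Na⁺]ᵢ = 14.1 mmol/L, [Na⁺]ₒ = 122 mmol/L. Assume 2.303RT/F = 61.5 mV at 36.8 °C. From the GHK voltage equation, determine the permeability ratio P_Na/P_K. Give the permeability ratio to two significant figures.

6.1

Let α = P_Na/P_K. GHK: Vm = 61.5·log₁₀[(Kₒ + α·Naₒ)/(Kᵢ + α·Naᵢ)].
10^(Vm/61.5) = 10^(35.2/61.5) = 3.7356
So 3.7356·(Kᵢ + α·Naᵢ) = Kₒ + α·Naₒ → α = (3.7356·114.0 − 2.58) / (122.0 − 3.7356·14.1)
α = (425.9 − 2.58) / (122.0 − 52.67) = 423.3/69.33 = 6.105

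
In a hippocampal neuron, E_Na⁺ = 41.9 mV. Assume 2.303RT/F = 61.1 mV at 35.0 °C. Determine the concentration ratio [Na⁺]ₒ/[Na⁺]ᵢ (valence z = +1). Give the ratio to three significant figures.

4.85

log₁₀([out]/[in]) = E·z/(61.1) = 41.9 × 1 / 61.1 = 0.6858
[out]/[in] = 10^(0.6858) = 4.85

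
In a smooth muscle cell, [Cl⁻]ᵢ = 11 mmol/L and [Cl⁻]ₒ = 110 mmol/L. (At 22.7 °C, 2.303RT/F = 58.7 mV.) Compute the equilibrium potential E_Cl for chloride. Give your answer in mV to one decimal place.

-58.7 mV

E = (58.7/z) · log₁₀([Cl⁻]_out/[Cl⁻]_in) with z = -1.
For an anion, dividing by z = -1 reverses the sign.
= (58.7/-1) · log₁₀(110/11) = -58.70 · log₁₀(10)
= -58.70 · (1.0000) = -58.70 mV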